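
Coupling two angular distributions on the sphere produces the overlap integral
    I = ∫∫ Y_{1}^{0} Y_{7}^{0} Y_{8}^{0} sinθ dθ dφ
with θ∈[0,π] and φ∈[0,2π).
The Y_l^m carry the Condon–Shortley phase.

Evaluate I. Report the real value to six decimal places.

0.244780

Checks pass: Σm=0; 16 even; l₃=8∈[6,8].
(2·1+1)(2·7+1)(2·8+1) = 765
Δ: 0! 2! 14! / 17! → 1/2040
sum: t=0:+1/25401600 = 1/25401600
3j²(1 7 8; 0 0 0) = Δ·Π!·Σ² = 8/255  (sign +1)
(m-triple is (0,0,0) — same symbol as above.)
combine: 4πI² = 765·8/255·8/255 = 64/85
take √, sign +1: I = 0.24477981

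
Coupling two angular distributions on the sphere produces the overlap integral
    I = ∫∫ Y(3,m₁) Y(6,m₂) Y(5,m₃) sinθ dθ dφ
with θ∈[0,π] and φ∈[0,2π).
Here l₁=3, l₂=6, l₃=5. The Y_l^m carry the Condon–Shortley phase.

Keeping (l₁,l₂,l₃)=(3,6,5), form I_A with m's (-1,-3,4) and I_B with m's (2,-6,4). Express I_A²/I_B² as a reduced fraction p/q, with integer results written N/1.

8/11

l's match ⇒ only the (l;m) 3-j factors differ between A and B.
A: triangle coeff Δ(3,6,5) = 1/675675; Σ_t [2,3]: t=2:+1/40320 t=3:−1/241920 = 1/48384; (3j)²=24/1001 [(3 6 5; -1 -3 4)], sign=-1
B: triangle coeff Δ(3,6,5) = 1/675675; Σ_t [0,0]: t=0:+1/967680 = 1/967680; (3j)²=3/91 [(3 6 5; 2 -6 4)], sign=-1
I_A²/I_B² = (24/1001)/(3/91) = 8/11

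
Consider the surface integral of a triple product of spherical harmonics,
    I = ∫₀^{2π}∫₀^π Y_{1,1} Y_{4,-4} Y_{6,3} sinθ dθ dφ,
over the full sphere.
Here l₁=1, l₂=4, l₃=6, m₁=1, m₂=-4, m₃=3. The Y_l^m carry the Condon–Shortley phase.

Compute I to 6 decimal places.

|1−4|≤6≤1+4 violated ⇒ I = 0

0.000000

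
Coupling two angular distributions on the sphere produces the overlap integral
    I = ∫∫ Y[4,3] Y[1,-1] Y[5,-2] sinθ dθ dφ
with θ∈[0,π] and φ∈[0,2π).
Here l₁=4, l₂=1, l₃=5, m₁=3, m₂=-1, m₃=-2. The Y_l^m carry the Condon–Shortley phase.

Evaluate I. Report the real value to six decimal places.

0.085055

Rules hold: Σm=0, L=10 even, 3≤5≤5.
N = 9·3·11 = 297
Δ = 0!·8!·2!/11! = 1/495
Racah Σ t=0..0: t=0:+1/576 = 1/576
⇒ 3j(4 1 5; 0 0 0)² = 5/99, sgn -1
Racah Σ t=0..0: t=0:+1/10080 = 1/10080
⇒ 3j(4 1 5; 3 -1 -2)² = 1/165, sgn -1
4πI² = N·(3j₀)²·(3jₘ)² = 1/11
I = +1·√(0.0909091/4π) = 0.08505478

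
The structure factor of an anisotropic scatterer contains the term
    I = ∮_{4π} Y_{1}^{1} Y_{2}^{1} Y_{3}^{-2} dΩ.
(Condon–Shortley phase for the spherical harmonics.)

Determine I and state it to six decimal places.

0.261169

Rules hold: Σm=0, L=6 even, 1≤3≤3.
N = 3·5·7 = 105
Δ = 0!·2!·4!/7! = 1/105
Racah Σ t=0..0: t=0:+1/4 = 1/4
⇒ 3j(1 2 3; 0 0 0)² = 3/35, sgn -1
Racah Σ t=0..0: t=0:+1/12 = 1/12
⇒ 3j(1 2 3; 1 1 -2)² = 2/21, sgn -1
4πI² = N·(3j₀)²·(3jₘ)² = 6/7
I = +1·√(0.857143/4π) = 0.26116903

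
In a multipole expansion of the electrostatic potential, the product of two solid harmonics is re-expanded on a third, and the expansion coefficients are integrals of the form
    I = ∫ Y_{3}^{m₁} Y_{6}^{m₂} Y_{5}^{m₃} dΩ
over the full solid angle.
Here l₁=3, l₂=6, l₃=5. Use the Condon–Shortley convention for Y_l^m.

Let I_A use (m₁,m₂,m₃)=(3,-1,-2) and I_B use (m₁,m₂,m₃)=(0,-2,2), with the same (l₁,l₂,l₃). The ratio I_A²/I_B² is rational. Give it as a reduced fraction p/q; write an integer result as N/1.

l's match ⇒ only the (l;m) 3-j factors differ between A and B.
A: triangle coeff Δ(3,6,5) = 1/675675; Σ_t [0,0]: t=0:+1/34560 = 1/34560; (3j)²=7/429 [(3 6 5; 3 -1 -2)], sign=-1
B: triangle coeff Δ(3,6,5) = 1/675675; Σ_t [1,3]: t=1:−1/8640 t=2:+1/5760 t=3:−1/60480 = 1/24192; (3j)²=8/3003 [(3 6 5; 0 -2 2)], sign=-1
I_A²/I_B² = (7/429)/(8/3003) = 49/8

49/8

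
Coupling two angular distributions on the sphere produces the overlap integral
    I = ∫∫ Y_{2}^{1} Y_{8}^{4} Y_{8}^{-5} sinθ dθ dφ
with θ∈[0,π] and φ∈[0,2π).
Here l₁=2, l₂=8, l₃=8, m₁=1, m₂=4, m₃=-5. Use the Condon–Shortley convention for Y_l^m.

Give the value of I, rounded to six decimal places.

Checks pass: Σm=0; 18 even; l₃=8∈[6,10].
(2·2+1)(2·8+1)(2·8+1) = 1445
Δ: 2! 2! 14! / 19! → 1/348840
sum: t=0:+1/116121600 t=1:−1/25401600 t=2:+1/116121600 = -1/45158400
3j²(2 8 8; 0 0 0) = Δ·Π!·Σ² = 24/1615  (sign -1)
sum: t=0:+1/1916006400 t=1:−1/479001600 = -1/638668800
3j²(2 8 8; 1 4 -5) = Δ·Π!·Σ² = 117/6460  (sign +1)
combine: 4πI² = 1445·24/1615·117/6460 = 702/1805
take √, sign -1: I = -0.17592397

-0.175924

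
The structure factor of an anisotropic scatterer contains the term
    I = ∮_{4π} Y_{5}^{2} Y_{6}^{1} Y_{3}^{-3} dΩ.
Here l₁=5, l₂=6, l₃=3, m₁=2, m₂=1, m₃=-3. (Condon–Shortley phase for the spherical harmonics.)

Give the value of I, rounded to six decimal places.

0.145631

Checks pass: Σm=0; 14 even; l₃=3∈[1,11].
(2·5+1)(2·6+1)(2·3+1) = 1001
Δ: 8! 2! 4! / 15! → 1/675675
sum: t=3:−1/8640 t=4:+1/2304 t=5:−1/8640 = 7/34560
3j²(5 6 3; 0 0 0) = Δ·Π!·Σ² = 7/429  (sign -1)
sum: t=3:−1/34560 = -1/34560
3j²(5 6 3; 2 1 -3) = Δ·Π!·Σ² = 7/429  (sign -1)
combine: 4πI² = 1001·7/429·7/429 = 343/1287
take √, sign +1: I = 0.14563067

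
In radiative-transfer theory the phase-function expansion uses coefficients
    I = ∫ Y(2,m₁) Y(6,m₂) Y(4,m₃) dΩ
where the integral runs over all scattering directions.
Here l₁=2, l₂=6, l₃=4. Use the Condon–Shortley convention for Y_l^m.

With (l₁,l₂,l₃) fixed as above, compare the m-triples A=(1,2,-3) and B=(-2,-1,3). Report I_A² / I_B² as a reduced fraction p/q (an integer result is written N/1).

32/5

Shared (l₁,l₂,l₃)=(2,6,4): N and (l;000)² cancel in I_A²/I_B².
A: Δ = 4!·0!·8!/13! = 1/6435; Racah Σ t=1..1: t=1:−1/30240 = -1/30240; ⇒ 3j(2 6 4; 1 2 -3)² = 32/6435, sgn +1
B: Δ = 4!·0!·8!/13! = 1/6435; Racah Σ t=4..4: t=4:+1/120960 = 1/120960; ⇒ 3j(2 6 4; -2 -1 3)² = 1/1287, sgn -1
I_A²/I_B² = (32/6435)/(1/1287) = 32/5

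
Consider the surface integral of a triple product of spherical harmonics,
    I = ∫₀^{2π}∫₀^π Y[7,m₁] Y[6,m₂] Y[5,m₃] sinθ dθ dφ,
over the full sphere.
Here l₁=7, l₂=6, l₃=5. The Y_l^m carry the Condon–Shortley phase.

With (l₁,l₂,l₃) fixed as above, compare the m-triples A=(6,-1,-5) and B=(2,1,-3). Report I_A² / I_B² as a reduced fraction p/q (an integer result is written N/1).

Same 7,6,5: normalisation and zero-m 3j drop out of the ratio.
A: Δ: 8! 6! 4! / 19! → 1/174594420; sum: t=1:−1/87091200 = -1/87091200; 3j²(7 6 5; 6 -1 -5) = Δ·Π!·Σ² = 10/969  (sign -1)
B: Δ: 8! 6! 4! / 19! → 1/174594420; sum: t=3:−1/829440 t=4:+1/414720 t=5:−1/2073600 = 1/1382400; 3j²(7 6 5; 2 1 -3) = Δ·Π!·Σ² = 294/46189  (sign +1)
I_A²/I_B² = (10/969)/(294/46189) = 715/441

715/441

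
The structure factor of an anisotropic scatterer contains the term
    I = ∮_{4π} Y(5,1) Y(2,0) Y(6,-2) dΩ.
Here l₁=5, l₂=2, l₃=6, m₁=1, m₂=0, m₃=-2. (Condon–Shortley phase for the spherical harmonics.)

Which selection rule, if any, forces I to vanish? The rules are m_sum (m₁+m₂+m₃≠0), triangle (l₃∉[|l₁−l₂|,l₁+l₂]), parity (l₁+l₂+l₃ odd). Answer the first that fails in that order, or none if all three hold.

m_sum

Σmᵢ = -1  ✗
l₃∈[|l₁−l₂|,l₁+l₂]=[3,7], have l₃=6
Σlᵢ = 13 ⇒ odd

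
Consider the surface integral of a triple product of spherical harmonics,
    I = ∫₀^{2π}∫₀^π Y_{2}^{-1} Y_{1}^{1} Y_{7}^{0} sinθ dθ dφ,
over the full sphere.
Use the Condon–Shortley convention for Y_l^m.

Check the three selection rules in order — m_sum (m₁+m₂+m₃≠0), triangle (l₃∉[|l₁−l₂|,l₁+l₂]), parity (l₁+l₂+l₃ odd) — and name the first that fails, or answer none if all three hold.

azimuthal sum: -1 + 1 + 0 = 0  ✓
1 ≤ 7 ≤ 3 (triangle on l)  ✗
L = 2 + 1 + 7 = 10 (even)

triangle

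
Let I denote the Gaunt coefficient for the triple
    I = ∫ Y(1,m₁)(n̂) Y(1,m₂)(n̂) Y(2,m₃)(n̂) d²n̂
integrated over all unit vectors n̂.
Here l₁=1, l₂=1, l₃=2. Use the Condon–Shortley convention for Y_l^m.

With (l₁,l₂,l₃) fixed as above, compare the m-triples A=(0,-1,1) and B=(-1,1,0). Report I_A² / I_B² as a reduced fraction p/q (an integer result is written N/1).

3/1

Shared (l₁,l₂,l₃)=(1,1,2): N and (l;000)² cancel in I_A²/I_B².
A: Δ = 0!·2!·2!/5! = 1/30; Racah Σ t=0..0: t=0:+1/2 = 1/2; ⇒ 3j(1 1 2; 0 -1 1)² = 1/10, sgn -1
B: Δ = 0!·2!·2!/5! = 1/30; Racah Σ t=0..0: t=0:+1/4 = 1/4; ⇒ 3j(1 1 2; -1 1 0)² = 1/30, sgn +1
I_A²/I_B² = (1/10)/(1/30) = 3/1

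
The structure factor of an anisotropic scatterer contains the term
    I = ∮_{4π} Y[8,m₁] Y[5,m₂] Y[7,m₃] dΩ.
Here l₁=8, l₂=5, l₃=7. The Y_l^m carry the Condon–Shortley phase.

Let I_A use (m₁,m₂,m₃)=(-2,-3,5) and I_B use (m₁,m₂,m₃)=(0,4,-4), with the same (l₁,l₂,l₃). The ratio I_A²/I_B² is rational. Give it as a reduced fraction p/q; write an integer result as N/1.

l's match ⇒ only the (l;m) 3-j factors differ between A and B.
A: triangle coeff Δ(8,5,7) = 1/814773960; Σ_t [0,2]: t=0:+1/10450944000 t=1:−1/261273600 t=2:+1/92897280 = 7/995328000; (3j)²=1029/83980 [(8 5 7; -2 -3 5)], sign=+1
B: triangle coeff Δ(8,5,7) = 1/814773960; Σ_t [5,6]: t=5:−1/87091200 t=6:+1/348364800 = -1/116121600; (3j)²=54/4199 [(8 5 7; 0 4 -4)], sign=+1
I_A²/I_B² = (1029/83980)/(54/4199) = 343/360

343/360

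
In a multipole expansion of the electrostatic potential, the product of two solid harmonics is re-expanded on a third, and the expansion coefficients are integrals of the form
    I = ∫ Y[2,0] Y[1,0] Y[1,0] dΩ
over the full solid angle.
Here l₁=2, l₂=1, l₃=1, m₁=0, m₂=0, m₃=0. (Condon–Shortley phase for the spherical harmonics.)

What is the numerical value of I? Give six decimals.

0.252313

m-sum 0 ✓  L=4 even ✓  1≤1≤3 ✓
Π(2lᵢ+1) = 5×3×3 = 45
triangle coeff Δ(2,1,1) = 1/30
Σ_t [1,1]: t=1:−1/1 = -1/1
(3j)²=2/15 [(2 1 1; 0 0 0)], sign=+1
(m-triple is (0,0,0) — same symbol as above.)
⇒ 4πI² = 4/5
I = (+1)√(4/5/(4π)) = 0.25231325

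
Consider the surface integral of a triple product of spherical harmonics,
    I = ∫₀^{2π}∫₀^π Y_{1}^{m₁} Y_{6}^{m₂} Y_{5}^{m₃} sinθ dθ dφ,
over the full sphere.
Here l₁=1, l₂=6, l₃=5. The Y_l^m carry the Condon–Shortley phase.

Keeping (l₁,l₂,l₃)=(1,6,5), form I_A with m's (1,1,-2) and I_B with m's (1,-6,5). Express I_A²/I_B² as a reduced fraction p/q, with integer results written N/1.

Shared (l₁,l₂,l₃)=(1,6,5): N and (l;000)² cancel in I_A²/I_B².
A: Δ = 2!·0!·10!/13! = 1/858; Racah Σ t=0..0: t=0:+1/60480 = 1/60480; ⇒ 3j(1 6 5; 1 1 -2)² = 5/429, sgn -1
B: Δ = 2!·0!·10!/13! = 1/858; Racah Σ t=0..0: t=0:+1/7257600 = 1/7257600; ⇒ 3j(1 6 5; 1 -6 5)² = 1/13, sgn +1
I_A²/I_B² = (5/429)/(1/13) = 5/33

5/33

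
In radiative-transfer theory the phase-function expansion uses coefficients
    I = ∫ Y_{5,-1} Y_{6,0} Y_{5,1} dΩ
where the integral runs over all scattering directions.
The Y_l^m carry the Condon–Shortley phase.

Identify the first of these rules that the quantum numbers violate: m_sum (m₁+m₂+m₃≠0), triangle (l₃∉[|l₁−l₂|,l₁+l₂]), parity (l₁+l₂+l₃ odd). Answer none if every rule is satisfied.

m₁+m₂+m₃ = -1 + 0 + 1 = 0  ✓
triangle: |5−6|=1 ≤ l₃=5 ≤ 5+6=11  ✓
parity: l₁+l₂+l₃ = 16 is even  ✓

none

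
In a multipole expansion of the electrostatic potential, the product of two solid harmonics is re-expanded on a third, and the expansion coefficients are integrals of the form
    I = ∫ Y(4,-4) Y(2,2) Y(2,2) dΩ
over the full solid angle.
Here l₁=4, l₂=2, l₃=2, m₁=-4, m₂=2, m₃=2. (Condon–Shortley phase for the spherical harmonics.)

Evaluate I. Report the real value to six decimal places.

Rules hold: Σm=0, L=8 even, 2≤2≤6.
N = 9·5·5 = 225
Δ = 4!·4!·0!/9! = 1/630
Racah Σ t=2..2: t=2:+1/16 = 1/16
⇒ 3j(4 2 2; 0 0 0)² = 2/35, sgn +1
Racah Σ t=4..4: t=4:+1/576 = 1/576
⇒ 3j(4 2 2; -4 2 2)² = 1/9, sgn +1
4πI² = N·(3j₀)²·(3jₘ)² = 10/7
I = +1·√(1.42857/4π) = 0.33716777

0.337168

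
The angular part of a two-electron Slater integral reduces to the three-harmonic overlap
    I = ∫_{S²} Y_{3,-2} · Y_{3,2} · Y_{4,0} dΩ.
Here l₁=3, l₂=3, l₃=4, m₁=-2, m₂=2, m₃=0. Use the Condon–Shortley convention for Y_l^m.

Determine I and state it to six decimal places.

-0.179515

Rules hold: Σm=0, L=10 even, 0≤4≤6.
N = 7·7·9 = 441
Δ = 2!·4!·4!/11! = 1/34650
Racah Σ t=0..2: t=0:+1/72 t=1:−1/16 t=2:+1/72 = -5/144
⇒ 3j(3 3 4; 0 0 0)² = 2/77, sgn -1
Racah Σ t=1..2: t=1:−1/576 t=2:+1/72 = 7/576
⇒ 3j(3 3 4; -2 2 0)² = 7/198, sgn +1
4πI² = N·(3j₀)²·(3jₘ)² = 49/121
I = -1·√(0.404959/4π) = -0.17951487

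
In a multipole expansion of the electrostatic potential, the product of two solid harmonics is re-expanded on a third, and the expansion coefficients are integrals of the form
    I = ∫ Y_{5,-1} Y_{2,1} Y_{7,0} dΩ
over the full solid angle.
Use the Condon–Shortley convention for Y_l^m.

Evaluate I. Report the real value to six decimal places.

0.177378

Checks pass: Σm=0; 14 even; l₃=7∈[3,7].
(2·5+1)(2·2+1)(2·7+1) = 825
Δ: 0! 10! 4! / 15! → 1/15015
sum: t=0:+1/57600 = 1/57600
3j²(5 2 7; 0 0 0) = Δ·Π!·Σ² = 21/715  (sign -1)
sum: t=0:+1/103680 = 1/103680
3j²(5 2 7; -1 1 0) = Δ·Π!·Σ² = 7/429  (sign -1)
combine: 4πI² = 825·21/715·7/429 = 735/1859
take √, sign +1: I = 0.17737771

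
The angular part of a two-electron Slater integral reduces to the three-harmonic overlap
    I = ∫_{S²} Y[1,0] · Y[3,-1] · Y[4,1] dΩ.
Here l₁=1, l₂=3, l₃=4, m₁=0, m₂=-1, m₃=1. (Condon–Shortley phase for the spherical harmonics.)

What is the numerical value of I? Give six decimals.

-0.238414

Checks pass: Σm=0; 8 even; l₃=4∈[2,4].
(2·1+1)(2·3+1)(2·4+1) = 189
Δ: 0! 2! 6! / 9! → 1/252
sum: t=0:+1/36 = 1/36
3j²(1 3 4; 0 0 0) = Δ·Π!·Σ² = 4/63  (sign +1)
sum: t=0:+1/48 = 1/48
3j²(1 3 4; 0 -1 1) = Δ·Π!·Σ² = 5/84  (sign -1)
combine: 4πI² = 189·4/63·5/84 = 5/7
take √, sign -1: I = -0.23841361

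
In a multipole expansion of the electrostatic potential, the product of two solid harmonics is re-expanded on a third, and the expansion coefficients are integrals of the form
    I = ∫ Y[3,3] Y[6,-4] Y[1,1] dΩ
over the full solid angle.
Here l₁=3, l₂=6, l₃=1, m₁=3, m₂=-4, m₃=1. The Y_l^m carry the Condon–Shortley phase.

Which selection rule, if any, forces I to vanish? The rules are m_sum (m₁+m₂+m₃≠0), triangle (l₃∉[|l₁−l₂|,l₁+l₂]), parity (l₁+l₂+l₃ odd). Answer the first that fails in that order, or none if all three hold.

m₁+m₂+m₃ = 3 − 4 + 1 = 0  ✓
triangle: |3−6|=3 ≤ l₃=1 ≤ 3+6=9  ✗
parity: l₁+l₂+l₃ = 10 is even

triangle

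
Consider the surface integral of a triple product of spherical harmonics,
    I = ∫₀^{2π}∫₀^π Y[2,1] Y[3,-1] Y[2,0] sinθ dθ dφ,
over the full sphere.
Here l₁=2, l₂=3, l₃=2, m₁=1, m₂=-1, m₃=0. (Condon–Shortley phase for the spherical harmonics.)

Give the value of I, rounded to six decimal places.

Σlᵢ=7 odd — θ-integrand is odd under cosθ→−cosθ; I=0

0.000000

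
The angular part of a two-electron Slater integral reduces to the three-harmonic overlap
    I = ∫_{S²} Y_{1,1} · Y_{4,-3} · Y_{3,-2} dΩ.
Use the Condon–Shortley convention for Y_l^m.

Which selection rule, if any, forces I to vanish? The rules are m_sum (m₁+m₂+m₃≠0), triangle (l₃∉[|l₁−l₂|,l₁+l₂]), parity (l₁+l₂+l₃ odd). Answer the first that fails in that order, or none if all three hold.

Σmᵢ = -4  ✗
l₃∈[|l₁−l₂|,l₁+l₂]=[3,5], have l₃=3
Σlᵢ = 8 ⇒ even

m_sum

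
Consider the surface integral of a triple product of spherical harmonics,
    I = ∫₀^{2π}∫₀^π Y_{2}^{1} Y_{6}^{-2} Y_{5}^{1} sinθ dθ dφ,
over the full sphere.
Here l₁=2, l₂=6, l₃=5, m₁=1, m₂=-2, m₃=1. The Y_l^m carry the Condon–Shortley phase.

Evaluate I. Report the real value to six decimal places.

0.000000

L=13 odd ⇒ parity kills the (l;000) factor ⇒ I = 0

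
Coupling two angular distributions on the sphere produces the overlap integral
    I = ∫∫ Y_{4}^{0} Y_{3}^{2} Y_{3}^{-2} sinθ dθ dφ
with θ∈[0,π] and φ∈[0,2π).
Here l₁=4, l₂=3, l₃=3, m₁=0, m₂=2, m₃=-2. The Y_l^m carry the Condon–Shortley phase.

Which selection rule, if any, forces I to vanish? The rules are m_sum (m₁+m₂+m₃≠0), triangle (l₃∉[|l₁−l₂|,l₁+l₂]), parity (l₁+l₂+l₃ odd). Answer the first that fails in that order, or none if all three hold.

none

m₁+m₂+m₃ = 0 + 2 − 2 = 0  ✓
triangle: |4−3|=1 ≤ l₃=3 ≤ 4+3=7  ✓
parity: l₁+l₂+l₃ = 10 is even  ✓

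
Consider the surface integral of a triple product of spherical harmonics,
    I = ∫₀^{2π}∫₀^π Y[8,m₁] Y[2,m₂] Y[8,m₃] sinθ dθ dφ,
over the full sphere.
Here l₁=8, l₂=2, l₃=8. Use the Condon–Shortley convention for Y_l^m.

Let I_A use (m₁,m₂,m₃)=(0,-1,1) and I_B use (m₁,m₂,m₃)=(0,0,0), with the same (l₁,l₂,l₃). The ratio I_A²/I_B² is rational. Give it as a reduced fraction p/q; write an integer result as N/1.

Same 8,2,8: normalisation and zero-m 3j drop out of the ratio.
A: Δ: 2! 14! 2! / 19! → 1/348840; sum: t=0:+1/58060800 t=1:−1/50803200 = -1/406425600; 3j²(8 2 8; 0 -1 1) = Δ·Π!·Σ² = 1/3230  (sign +1)
B: Δ: 2! 14! 2! / 19! → 1/348840; sum: t=0:+1/116121600 t=1:−1/25401600 t=2:+1/116121600 = -1/45158400; 3j²(8 2 8; 0 0 0) = Δ·Π!·Σ² = 24/1615  (sign -1)
I_A²/I_B² = (1/3230)/(24/1615) = 1/48

1/48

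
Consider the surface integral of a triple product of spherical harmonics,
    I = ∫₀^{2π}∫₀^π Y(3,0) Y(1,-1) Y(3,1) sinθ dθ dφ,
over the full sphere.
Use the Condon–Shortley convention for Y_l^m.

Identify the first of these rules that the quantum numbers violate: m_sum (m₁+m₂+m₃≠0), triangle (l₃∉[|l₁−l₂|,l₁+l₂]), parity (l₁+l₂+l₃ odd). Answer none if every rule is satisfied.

Σmᵢ = 0  ✓
l₃∈[|l₁−l₂|,l₁+l₂]=[2,4], have l₃=3  ✓
Σlᵢ = 7 ⇒ odd  ✗

parity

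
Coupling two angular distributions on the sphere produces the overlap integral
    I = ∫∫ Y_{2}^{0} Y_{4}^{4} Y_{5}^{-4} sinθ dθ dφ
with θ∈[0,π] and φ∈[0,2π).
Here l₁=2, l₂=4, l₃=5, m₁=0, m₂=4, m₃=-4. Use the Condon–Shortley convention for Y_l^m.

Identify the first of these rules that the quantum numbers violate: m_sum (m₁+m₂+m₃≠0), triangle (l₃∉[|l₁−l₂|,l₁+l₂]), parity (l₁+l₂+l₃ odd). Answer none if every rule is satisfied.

parity

m₁+m₂+m₃ = 0 + 4 − 4 = 0  ✓
triangle: |2−4|=2 ≤ l₃=5 ≤ 2+4=6  ✓
parity: l₁+l₂+l₃ = 11 is odd  ✗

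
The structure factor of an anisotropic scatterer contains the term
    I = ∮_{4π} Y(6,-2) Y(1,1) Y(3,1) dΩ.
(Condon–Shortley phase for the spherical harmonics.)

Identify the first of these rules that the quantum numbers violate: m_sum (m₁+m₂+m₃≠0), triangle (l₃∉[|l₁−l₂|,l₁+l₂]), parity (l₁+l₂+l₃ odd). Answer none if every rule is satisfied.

Σmᵢ = 0  ✓
l₃∈[|l₁−l₂|,l₁+l₂]=[5,7], have l₃=3  ✗
Σlᵢ = 10 ⇒ even

triangle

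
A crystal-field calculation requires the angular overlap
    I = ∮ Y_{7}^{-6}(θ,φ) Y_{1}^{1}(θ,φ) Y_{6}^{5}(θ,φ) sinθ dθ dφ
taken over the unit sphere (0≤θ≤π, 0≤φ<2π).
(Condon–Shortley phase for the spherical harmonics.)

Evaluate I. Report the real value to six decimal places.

Checks pass: Σm=0; 14 even; l₃=6∈[6,8].
(2·7+1)(2·1+1)(2·6+1) = 585
Δ: 2! 12! 0! / 15! → 1/1365
sum: t=1:−1/518400 = -1/518400
3j²(7 1 6; 0 0 0) = Δ·Π!·Σ² = 7/195  (sign -1)
sum: t=2:+1/79833600 = 1/79833600
3j²(7 1 6; -6 1 5) = Δ·Π!·Σ² = 2/35  (sign -1)
combine: 4πI² = 585·7/195·2/35 = 6/5
take √, sign +1: I = 0.30901936

0.309019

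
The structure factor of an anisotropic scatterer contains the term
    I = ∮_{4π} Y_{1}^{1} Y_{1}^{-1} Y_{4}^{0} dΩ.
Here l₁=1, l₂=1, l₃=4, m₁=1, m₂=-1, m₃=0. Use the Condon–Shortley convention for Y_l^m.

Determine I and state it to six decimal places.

l₃=4 ∉ [0,2] — triangle fails ⇒ I = 0

0.000000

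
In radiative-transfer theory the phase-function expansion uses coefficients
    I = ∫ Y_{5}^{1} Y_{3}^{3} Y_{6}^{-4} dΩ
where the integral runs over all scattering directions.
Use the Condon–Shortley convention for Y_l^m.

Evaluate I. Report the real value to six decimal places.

Checks pass: Σm=0; 14 even; l₃=6∈[2,8].
(2·5+1)(2·3+1)(2·6+1) = 1001
Δ: 2! 8! 4! / 15! → 1/675675
sum: t=0:+1/8640 t=1:−1/2304 t=2:+1/8640 = -7/34560
3j²(5 3 6; 0 0 0) = Δ·Π!·Σ² = 7/429  (sign -1)
sum: t=2:+1/69120 = 1/69120
3j²(5 3 6; 1 3 -4) = Δ·Π!·Σ² = 4/143  (sign +1)
combine: 4πI² = 1001·7/429·4/143 = 196/429
take √, sign -1: I = -0.19067531

-0.190675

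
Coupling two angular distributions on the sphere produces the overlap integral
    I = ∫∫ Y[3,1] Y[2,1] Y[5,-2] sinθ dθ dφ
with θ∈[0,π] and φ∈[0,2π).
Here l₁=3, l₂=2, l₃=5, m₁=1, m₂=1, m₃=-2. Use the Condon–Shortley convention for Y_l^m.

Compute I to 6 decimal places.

0.245532

m-sum 0 ✓  L=10 even ✓  1≤5≤5 ✓
Π(2lᵢ+1) = 7×5×11 = 385
triangle coeff Δ(3,2,5) = 1/2310
Σ_t [0,0]: t=0:+1/144 = 1/144
(3j)²=10/231 [(3 2 5; 0 0 0)], sign=-1
Σ_t [0,0]: t=0:+1/288 = 1/288
(3j)²=1/22 [(3 2 5; 1 1 -2)], sign=-1
⇒ 4πI² = 25/33
I = (+1)√(25/33/(4π)) = 0.24553200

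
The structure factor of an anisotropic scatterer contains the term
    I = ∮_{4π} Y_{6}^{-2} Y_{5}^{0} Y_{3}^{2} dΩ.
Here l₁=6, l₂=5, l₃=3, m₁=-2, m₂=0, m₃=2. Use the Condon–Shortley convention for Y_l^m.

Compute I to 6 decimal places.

-0.077843

Rules hold: Σm=0, L=14 even, 1≤3≤11.
N = 13·11·7 = 1001
Δ = 8!·4!·2!/15! = 1/675675
Racah Σ t=3..5: t=3:−1/8640 t=4:+1/2304 t=5:−1/8640 = 7/34560
⇒ 3j(6 5 3; 0 0 0)² = 7/429, sgn -1
Racah Σ t=4..5: t=4:+1/13824 t=5:−1/8640 = -1/23040
⇒ 3j(6 5 3; -2 0 2)² = 2/429, sgn +1
4πI² = N·(3j₀)²·(3jₘ)² = 98/1287
I = -1·√(0.0761461/4π) = -0.07784287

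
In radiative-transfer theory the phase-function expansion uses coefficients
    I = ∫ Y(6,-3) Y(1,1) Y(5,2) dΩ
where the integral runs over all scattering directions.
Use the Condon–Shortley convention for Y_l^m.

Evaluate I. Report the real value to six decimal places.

m-sum 0 ✓  L=12 even ✓  5≤5≤7 ✓
Π(2lᵢ+1) = 13×3×11 = 429
triangle coeff Δ(6,1,5) = 1/858
Σ_t [1,1]: t=1:−1/14400 = -1/14400
(3j)²=6/143 [(6 1 5; 0 0 0)], sign=+1
Σ_t [2,2]: t=2:+1/60480 = 1/60480
(3j)²=6/143 [(6 1 5; -3 1 2)], sign=-1
⇒ 4πI² = 108/143
I = (-1)√(108/143/(4π)) = -0.24515397

-0.245154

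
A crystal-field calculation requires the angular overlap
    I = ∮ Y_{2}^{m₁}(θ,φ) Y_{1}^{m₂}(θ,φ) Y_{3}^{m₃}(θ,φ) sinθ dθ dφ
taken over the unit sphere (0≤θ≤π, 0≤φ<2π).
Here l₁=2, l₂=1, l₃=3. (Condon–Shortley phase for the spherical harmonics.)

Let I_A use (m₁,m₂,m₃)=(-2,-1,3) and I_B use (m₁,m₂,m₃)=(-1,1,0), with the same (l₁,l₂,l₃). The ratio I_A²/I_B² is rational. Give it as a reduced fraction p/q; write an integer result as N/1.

Shared (l₁,l₂,l₃)=(2,1,3): N and (l;000)² cancel in I_A²/I_B².
A: Δ = 0!·4!·2!/7! = 1/105; Racah Σ t=0..0: t=0:+1/48 = 1/48; ⇒ 3j(2 1 3; -2 -1 3)² = 1/7, sgn +1
B: Δ = 0!·4!·2!/7! = 1/105; Racah Σ t=0..0: t=0:+1/12 = 1/12; ⇒ 3j(2 1 3; -1 1 0)² = 1/35, sgn -1
I_A²/I_B² = (1/7)/(1/35) = 5/1

5/1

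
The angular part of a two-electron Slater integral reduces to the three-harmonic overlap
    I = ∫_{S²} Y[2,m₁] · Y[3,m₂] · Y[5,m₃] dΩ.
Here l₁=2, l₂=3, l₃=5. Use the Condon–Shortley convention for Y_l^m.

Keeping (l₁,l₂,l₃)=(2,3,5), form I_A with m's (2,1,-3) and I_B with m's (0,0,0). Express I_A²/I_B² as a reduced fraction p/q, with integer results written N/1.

7/10

Same 2,3,5: normalisation and zero-m 3j drop out of the ratio.
A: Δ: 0! 4! 6! / 11! → 1/2310; sum: t=0:+1/1152 = 1/1152; 3j²(2 3 5; 2 1 -3) = Δ·Π!·Σ² = 1/33  (sign +1)
B: Δ: 0! 4! 6! / 11! → 1/2310; sum: t=0:+1/144 = 1/144; 3j²(2 3 5; 0 0 0) = Δ·Π!·Σ² = 10/231  (sign -1)
I_A²/I_B² = (1/33)/(10/231) = 7/10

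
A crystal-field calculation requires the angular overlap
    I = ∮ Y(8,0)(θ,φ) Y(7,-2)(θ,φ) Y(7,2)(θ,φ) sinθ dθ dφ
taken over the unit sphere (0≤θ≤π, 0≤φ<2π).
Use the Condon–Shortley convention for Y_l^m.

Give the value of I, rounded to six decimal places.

m-sum 0 ✓  L=22 even ✓  1≤7≤15 ✓
Π(2lᵢ+1) = 17×15×15 = 3825
triangle coeff Δ(8,7,7) = 1/22086194130
Σ_t [1,7]: t=1:−1/18289152000 t=2:+1/248832000 t=3:−1/24883200 t=4:+1/11943936 t=5:−1/24883200 t=6:+1/248832000 t=7:−1/18289152000 = 11/975421440
(3j)²=1750/289731 [(8 7 7; 0 0 0)], sign=-1
Σ_t [0,5]: t=0:+1/195084288000 t=1:−1/1219276800 t=2:+1/74649600 t=3:−1/24883200 t=4:+1/39813120 t=5:−1/373248000 = -121/23410114560
(3j)²=15125/4056234 [(8 7 7; 0 -2 2)], sign=+1
⇒ 4πI² = 47265625/548653937
I = (-1)√(47265625/548653937/(4π)) = -0.08279775

-0.082798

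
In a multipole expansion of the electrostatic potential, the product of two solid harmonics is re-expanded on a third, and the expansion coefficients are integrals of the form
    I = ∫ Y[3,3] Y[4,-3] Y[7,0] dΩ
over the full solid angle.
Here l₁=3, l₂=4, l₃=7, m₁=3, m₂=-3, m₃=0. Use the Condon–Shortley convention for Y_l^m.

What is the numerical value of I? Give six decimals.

0.017827

Rules hold: Σm=0, L=14 even, 1≤7≤7.
N = 7·9·15 = 945
Δ = 0!·6!·8!/15! = 1/45045
Racah Σ t=0..0: t=0:+1/20736 = 1/20736
⇒ 3j(3 4 7; 0 0 0)² = 35/1287, sgn -1
Racah Σ t=0..0: t=0:+1/3628800 = 1/3628800
⇒ 3j(3 4 7; 3 -3 0)² = 1/6435, sgn -1
4πI² = N·(3j₀)²·(3jₘ)² = 245/61347
I = +1·√(0.00399368/4π) = 0.01782713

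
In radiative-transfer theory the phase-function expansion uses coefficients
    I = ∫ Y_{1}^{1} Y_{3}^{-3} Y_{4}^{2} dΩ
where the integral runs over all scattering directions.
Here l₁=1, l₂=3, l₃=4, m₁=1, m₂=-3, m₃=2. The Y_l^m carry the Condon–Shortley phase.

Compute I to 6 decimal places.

Rules hold: Σm=0, L=8 even, 2≤4≤4.
N = 3·7·9 = 189
Δ = 0!·2!·6!/9! = 1/252
Racah Σ t=0..0: t=0:+1/36 = 1/36
⇒ 3j(1 3 4; 0 0 0)² = 4/63, sgn +1
Racah Σ t=0..0: t=0:+1/1440 = 1/1440
⇒ 3j(1 3 4; 1 -3 2)² = 1/252, sgn +1
4πI² = N·(3j₀)²·(3jₘ)² = 1/21
I = +1·√(0.047619/4π) = 0.06155813

0.061558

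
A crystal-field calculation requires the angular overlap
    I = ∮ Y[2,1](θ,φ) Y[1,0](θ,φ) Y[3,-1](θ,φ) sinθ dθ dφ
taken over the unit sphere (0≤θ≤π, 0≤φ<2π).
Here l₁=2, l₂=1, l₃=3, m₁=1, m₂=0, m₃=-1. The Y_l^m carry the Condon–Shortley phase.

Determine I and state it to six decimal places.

Checks pass: Σm=0; 6 even; l₃=3∈[1,3].
(2·2+1)(2·1+1)(2·3+1) = 105
Δ: 0! 4! 2! / 7! → 1/105
sum: t=0:+1/4 = 1/4
3j²(2 1 3; 0 0 0) = Δ·Π!·Σ² = 3/35  (sign -1)
sum: t=0:+1/6 = 1/6
3j²(2 1 3; 1 0 -1) = Δ·Π!·Σ² = 8/105  (sign +1)
combine: 4πI² = 105·3/35·8/105 = 24/35
take √, sign -1: I = -0.23359668

-0.233597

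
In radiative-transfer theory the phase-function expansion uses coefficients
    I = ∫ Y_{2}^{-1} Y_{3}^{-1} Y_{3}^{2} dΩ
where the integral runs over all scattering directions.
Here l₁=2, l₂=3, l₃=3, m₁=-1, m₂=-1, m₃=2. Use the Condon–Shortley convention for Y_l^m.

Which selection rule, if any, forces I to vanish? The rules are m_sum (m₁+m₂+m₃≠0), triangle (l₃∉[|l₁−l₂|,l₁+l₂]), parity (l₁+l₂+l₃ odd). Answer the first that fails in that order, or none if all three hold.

none

azimuthal sum: -1 − 1 + 2 = 0  ✓
1 ≤ 3 ≤ 5 (triangle on l)  ✓
L = 2 + 3 + 3 = 8 (even)  ✓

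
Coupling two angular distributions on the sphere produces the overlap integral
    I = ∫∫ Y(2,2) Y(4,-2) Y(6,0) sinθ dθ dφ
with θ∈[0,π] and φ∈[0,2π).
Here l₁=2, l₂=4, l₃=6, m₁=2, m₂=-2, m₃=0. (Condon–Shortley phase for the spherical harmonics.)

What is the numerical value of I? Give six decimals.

0.061597

Rules hold: Σm=0, L=12 even, 2≤6≤6.
N = 5·9·13 = 585
Δ = 0!·4!·8!/13! = 1/6435
Racah Σ t=0..0: t=0:+1/2304 = 1/2304
⇒ 3j(2 4 6; 0 0 0)² = 5/143, sgn +1
Racah Σ t=0..0: t=0:+1/34560 = 1/34560
⇒ 3j(2 4 6; 2 -2 0)² = 1/429, sgn +1
4πI² = N·(3j₀)²·(3jₘ)² = 75/1573
I = +1·√(0.0476796/4π) = 0.06159725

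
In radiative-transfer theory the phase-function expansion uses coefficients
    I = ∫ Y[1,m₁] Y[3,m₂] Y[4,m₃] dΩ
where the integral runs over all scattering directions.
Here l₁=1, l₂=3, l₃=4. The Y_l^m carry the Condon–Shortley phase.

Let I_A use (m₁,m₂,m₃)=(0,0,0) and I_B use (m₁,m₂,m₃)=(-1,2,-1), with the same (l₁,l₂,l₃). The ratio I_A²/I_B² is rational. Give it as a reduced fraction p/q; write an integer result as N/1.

16/3

l's match ⇒ only the (l;m) 3-j factors differ between A and B.
A: triangle coeff Δ(1,3,4) = 1/252; Σ_t [0,0]: t=0:+1/36 = 1/36; (3j)²=4/63 [(1 3 4; 0 0 0)], sign=+1
B: triangle coeff Δ(1,3,4) = 1/252; Σ_t [0,0]: t=0:+1/240 = 1/240; (3j)²=1/84 [(1 3 4; -1 2 -1)], sign=-1
I_A²/I_B² = (4/63)/(1/84) = 16/3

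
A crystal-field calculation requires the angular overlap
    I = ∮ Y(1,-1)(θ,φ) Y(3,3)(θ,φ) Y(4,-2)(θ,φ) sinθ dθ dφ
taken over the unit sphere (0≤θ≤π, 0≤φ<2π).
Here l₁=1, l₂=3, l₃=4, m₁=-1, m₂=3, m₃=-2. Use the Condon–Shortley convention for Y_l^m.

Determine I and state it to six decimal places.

m-sum 0 ✓  L=8 even ✓  2≤4≤4 ✓
Π(2lᵢ+1) = 3×7×9 = 189
triangle coeff Δ(1,3,4) = 1/252
Σ_t [0,0]: t=0:+1/36 = 1/36
(3j)²=4/63 [(1 3 4; 0 0 0)], sign=+1
Σ_t [0,0]: t=0:+1/1440 = 1/1440
(3j)²=1/252 [(1 3 4; -1 3 -2)], sign=+1
⇒ 4πI² = 1/21
I = (+1)√(1/21/(4π)) = 0.06155813

0.061558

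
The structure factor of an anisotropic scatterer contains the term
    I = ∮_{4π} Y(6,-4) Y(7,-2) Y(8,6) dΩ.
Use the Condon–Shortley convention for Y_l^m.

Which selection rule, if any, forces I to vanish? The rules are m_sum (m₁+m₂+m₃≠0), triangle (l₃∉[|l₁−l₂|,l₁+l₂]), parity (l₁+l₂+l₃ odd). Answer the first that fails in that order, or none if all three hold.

parity

azimuthal sum: -4 − 2 + 6 = 0  ✓
1 ≤ 8 ≤ 13 (triangle on l)  ✓
L = 6 + 7 + 8 = 21 (odd)  ✗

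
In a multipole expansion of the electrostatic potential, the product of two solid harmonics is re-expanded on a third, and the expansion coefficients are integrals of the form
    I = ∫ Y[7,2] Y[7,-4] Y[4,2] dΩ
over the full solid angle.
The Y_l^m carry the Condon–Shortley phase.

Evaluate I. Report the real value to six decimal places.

Rules hold: Σm=0, L=18 even, 0≤4≤14.
N = 15·15·9 = 2025
Δ = 10!·4!·4!/19! = 1/58198140
Racah Σ t=3..7: t=3:−1/17418240 t=4:+1/622080 t=5:−1/230400 t=6:+1/622080 t=7:−1/17418240 = -1/806400
⇒ 3j(7 7 4; 0 0 0)² = 2268/230945, sgn -1
Racah Σ t=1..3: t=1:−1/34836480 t=2:+1/2903040 t=3:−1/2903040 = -1/34836480
⇒ 3j(7 7 4; 2 -4 2)² = 25/117572, sgn -1
4πI² = N·(3j₀)²·(3jₘ)² = 820125/193947611
I = +1·√(0.00422859/4π) = 0.01834395

0.018344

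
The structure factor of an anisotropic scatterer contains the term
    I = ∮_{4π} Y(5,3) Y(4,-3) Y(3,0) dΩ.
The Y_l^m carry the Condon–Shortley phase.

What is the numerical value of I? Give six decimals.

0.103862

Rules hold: Σm=0, L=12 even, 1≤3≤9.
N = 11·9·7 = 693
Δ = 6!·4!·2!/13! = 1/180180
Racah Σ t=2..4: t=2:+1/576 t=3:−1/144 t=4:+1/576 = -1/288
⇒ 3j(5 4 3; 0 0 0)² = 20/1001, sgn +1
Racah Σ t=0..1: t=0:+1/2880 t=1:−1/1440 = -1/2880
⇒ 3j(5 4 3; 3 -3 0)² = 7/715, sgn +1
4πI² = N·(3j₀)²·(3jₘ)² = 252/1859
I = +1·√(0.135557/4π) = 0.10386175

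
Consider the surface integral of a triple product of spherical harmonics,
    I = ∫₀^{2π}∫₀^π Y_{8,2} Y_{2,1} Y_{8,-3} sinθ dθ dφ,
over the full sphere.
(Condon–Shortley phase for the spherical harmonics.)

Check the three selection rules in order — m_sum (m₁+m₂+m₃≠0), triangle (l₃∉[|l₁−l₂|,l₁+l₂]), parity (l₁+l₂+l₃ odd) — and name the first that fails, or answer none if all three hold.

none

m₁+m₂+m₃ = 2 + 1 − 3 = 0  ✓
triangle: |8−2|=6 ≤ l₃=8 ≤ 8+2=10  ✓
parity: l₁+l₂+l₃ = 18 is even  ✓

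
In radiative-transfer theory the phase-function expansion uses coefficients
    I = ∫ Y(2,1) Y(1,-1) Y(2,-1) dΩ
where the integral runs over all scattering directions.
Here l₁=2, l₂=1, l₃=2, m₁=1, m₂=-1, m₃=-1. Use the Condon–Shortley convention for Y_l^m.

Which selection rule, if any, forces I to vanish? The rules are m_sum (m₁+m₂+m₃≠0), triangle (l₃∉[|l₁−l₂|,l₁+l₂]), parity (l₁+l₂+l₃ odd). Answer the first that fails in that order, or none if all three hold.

azimuthal sum: 1 − 1 − 1 = -1  ✗
1 ≤ 2 ≤ 3 (triangle on l)
L = 2 + 1 + 2 = 5 (odd)

m_sum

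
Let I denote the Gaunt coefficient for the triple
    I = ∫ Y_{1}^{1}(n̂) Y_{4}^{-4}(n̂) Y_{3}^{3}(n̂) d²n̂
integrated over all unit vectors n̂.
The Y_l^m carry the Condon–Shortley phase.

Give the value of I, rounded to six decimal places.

Checks pass: Σm=0; 8 even; l₃=3∈[3,5].
(2·1+1)(2·4+1)(2·3+1) = 189
Δ: 2! 0! 6! / 9! → 1/252
sum: t=1:−1/36 = -1/36
3j²(1 4 3; 0 0 0) = Δ·Π!·Σ² = 4/63  (sign +1)
sum: t=0:+1/1440 = 1/1440
3j²(1 4 3; 1 -4 3) = Δ·Π!·Σ² = 1/9  (sign +1)
combine: 4πI² = 189·4/63·1/9 = 4/3
take √, sign +1: I = 0.32573501

0.325735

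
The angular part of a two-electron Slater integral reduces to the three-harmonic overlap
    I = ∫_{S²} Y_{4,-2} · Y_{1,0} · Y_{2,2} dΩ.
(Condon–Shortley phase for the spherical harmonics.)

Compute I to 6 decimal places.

triangle: need 3≤l₃≤5, have 2; I=0

0.000000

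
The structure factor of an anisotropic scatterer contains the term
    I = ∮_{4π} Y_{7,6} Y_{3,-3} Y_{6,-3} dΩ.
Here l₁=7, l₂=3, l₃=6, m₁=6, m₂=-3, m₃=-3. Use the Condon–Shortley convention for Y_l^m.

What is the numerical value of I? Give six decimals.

m-sum 0 ✓  L=16 even ✓  4≤6≤10 ✓
Π(2lᵢ+1) = 15×7×13 = 1365
triangle coeff Δ(7,3,6) = 1/2042040
Σ_t [1,3]: t=1:−1/207360 t=2:+1/57600 t=3:−1/207360 = 1/129600
(3j)²=168/12155 [(7 3 6; 0 0 0)], sign=+1
Σ_t [0,0]: t=0:+1/17418240 = 1/17418240
(3j)²=15/952 [(7 3 6; 6 -3 -3)], sign=-1
⇒ 4πI² = 945/3179
I = (-1)√(945/3179/(4π)) = -0.15380332

-0.153803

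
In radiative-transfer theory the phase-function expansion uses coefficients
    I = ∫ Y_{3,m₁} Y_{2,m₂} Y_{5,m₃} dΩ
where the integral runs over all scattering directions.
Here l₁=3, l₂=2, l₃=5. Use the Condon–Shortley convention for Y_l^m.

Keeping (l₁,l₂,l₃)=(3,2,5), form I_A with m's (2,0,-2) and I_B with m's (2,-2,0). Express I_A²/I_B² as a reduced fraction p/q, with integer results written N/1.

63/5

Same 3,2,5: normalisation and zero-m 3j drop out of the ratio.
A: Δ: 0! 6! 4! / 11! → 1/2310; sum: t=0:+1/480 = 1/480; 3j²(3 2 5; 2 0 -2) = Δ·Π!·Σ² = 3/110  (sign -1)
B: Δ: 0! 6! 4! / 11! → 1/2310; sum: t=0:+1/2880 = 1/2880; 3j²(3 2 5; 2 -2 0) = Δ·Π!·Σ² = 1/462  (sign -1)
I_A²/I_B² = (3/110)/(1/462) = 63/5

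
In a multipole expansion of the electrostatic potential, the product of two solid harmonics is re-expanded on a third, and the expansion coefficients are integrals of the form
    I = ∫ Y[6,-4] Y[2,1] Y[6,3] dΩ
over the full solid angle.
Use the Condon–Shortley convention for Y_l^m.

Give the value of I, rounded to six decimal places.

0.179515

Checks pass: Σm=0; 14 even; l₃=6∈[4,8].
(2·6+1)(2·2+1)(2·6+1) = 845
Δ: 2! 10! 2! / 15! → 1/90090
sum: t=0:+1/69120 t=1:−1/14400 t=2:+1/69120 = -7/172800
3j²(6 2 6; 0 0 0) = Δ·Π!·Σ² = 14/715  (sign -1)
sum: t=1:−1/725760 t=2:+1/161280 = 1/207360
3j²(6 2 6; -4 1 3) = Δ·Π!·Σ² = 7/286  (sign -1)
combine: 4πI² = 845·14/715·7/286 = 49/121
take √, sign +1: I = 0.17951487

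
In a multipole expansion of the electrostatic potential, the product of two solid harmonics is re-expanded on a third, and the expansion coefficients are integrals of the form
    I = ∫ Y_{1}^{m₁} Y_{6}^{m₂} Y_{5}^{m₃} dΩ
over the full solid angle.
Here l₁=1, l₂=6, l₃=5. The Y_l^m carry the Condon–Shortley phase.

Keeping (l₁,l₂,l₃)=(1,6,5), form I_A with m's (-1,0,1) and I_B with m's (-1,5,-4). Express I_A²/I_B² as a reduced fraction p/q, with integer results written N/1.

l's match ⇒ only the (l;m) 3-j factors differ between A and B.
A: triangle coeff Δ(1,6,5) = 1/858; Σ_t [2,2]: t=2:+1/34560 = 1/34560; (3j)²=5/286 [(1 6 5; -1 0 1)], sign=+1
B: triangle coeff Δ(1,6,5) = 1/858; Σ_t [2,2]: t=2:+1/725760 = 1/725760; (3j)²=5/78 [(1 6 5; -1 5 -4)], sign=-1
I_A²/I_B² = (5/286)/(5/78) = 3/11

3/11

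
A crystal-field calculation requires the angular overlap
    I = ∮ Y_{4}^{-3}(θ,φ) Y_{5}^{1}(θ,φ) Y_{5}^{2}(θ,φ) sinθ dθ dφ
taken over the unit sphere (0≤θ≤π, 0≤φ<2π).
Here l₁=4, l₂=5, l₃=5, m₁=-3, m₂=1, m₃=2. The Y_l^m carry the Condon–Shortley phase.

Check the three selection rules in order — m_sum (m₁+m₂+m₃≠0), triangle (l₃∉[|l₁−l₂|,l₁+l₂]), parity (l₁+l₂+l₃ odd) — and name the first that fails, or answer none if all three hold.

azimuthal sum: -3 + 1 + 2 = 0  ✓
1 ≤ 5 ≤ 9 (triangle on l)  ✓
L = 4 + 5 + 5 = 14 (even)  ✓

none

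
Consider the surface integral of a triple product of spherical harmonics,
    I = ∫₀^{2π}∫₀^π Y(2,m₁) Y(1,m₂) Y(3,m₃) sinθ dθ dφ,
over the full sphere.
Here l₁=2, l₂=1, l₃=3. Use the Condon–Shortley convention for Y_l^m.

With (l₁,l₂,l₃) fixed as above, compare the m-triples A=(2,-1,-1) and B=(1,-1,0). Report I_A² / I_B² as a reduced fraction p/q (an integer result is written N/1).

1/3

Shared (l₁,l₂,l₃)=(2,1,3): N and (l;000)² cancel in I_A²/I_B².
A: Δ = 0!·4!·2!/7! = 1/105; Racah Σ t=0..0: t=0:+1/48 = 1/48; ⇒ 3j(2 1 3; 2 -1 -1)² = 1/105, sgn +1
B: Δ = 0!·4!·2!/7! = 1/105; Racah Σ t=0..0: t=0:+1/12 = 1/12; ⇒ 3j(2 1 3; 1 -1 0)² = 1/35, sgn -1
I_A²/I_B² = (1/105)/(1/35) = 1/3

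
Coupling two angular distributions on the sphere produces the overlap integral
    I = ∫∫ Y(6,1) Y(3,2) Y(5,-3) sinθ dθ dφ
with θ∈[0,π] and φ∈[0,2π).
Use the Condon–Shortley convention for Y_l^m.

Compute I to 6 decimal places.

Checks pass: Σm=0; 14 even; l₃=5∈[3,9].
(2·6+1)(2·3+1)(2·5+1) = 1001
Δ: 4! 8! 2! / 15! → 1/675675
sum: t=1:−1/8640 t=2:+1/2304 t=3:−1/8640 = 7/34560
3j²(6 3 5; 0 0 0) = Δ·Π!·Σ² = 7/429  (sign -1)
sum: t=3:−1/17280 t=4:+1/120960 = -1/20160
3j²(6 3 5; 1 2 -3) = Δ·Π!·Σ² = 64/3003  (sign -1)
combine: 4πI² = 1001·7/429·64/3003 = 448/1287
take √, sign +1: I = 0.16643505

0.166435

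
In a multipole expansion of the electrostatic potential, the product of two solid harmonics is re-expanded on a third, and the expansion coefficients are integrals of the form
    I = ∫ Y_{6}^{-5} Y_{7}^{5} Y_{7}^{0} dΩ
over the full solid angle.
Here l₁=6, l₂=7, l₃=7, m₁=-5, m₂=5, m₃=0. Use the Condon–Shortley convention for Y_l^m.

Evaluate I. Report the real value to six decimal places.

Rules hold: Σm=0, L=20 even, 1≤7≤13.
N = 13·15·15 = 2925
Δ = 6!·6!·8!/21! = 1/2444321880
Racah Σ t=0..6: t=0:+1/2612736000 t=1:−1/20736000 t=2:+1/1658880 t=3:−1/746496 t=4:+1/1658880 t=5:−1/20736000 t=6:+1/2612736000 = -1/4354560
⇒ 3j(6 7 7; 0 0 0)² = 1000/138567, sgn +1
Racah Σ t=5..6: t=5:−1/435456000 t=6:+1/124416000 = 1/174182400
⇒ 3j(6 7 7; -5 5 0)² = 55/4199, sgn -1
4πI² = N·(3j₀)²·(3jₘ)² = 375000/1356277
I = -1·√(0.276492/4π) = -0.14833256

-0.148333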